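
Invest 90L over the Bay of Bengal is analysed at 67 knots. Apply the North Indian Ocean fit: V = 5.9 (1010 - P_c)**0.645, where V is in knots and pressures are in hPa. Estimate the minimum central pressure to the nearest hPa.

967 hPa

ΔP = (V / 5.9)^(1/0.645) = (67/5.9)^1.550.
67/5.9 = 11.356; 11.356^1.550 ≈ 43.25 hPa.
P_c = 1010 − 43.25 = 966.75 ≈ 967 hPa.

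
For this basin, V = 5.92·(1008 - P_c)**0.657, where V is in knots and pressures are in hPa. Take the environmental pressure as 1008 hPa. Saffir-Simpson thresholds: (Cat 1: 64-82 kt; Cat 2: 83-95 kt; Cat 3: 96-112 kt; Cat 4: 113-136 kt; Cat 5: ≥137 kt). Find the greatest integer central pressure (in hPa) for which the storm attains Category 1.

Category 1 begins at V = 64 kt.
Required ΔP = (64/5.92)^(1/0.657) = 10.811^1.522 ≈ 37.46 hPa.
P_c ≤ 1008 − 37.46 = 970.54, so the highest integer P_c is 970 hPa.

970 hPa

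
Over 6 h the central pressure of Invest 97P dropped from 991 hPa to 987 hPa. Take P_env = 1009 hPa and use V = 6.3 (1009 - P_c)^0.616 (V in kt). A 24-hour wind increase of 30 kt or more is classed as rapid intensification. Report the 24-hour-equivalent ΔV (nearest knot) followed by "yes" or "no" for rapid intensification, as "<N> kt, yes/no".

V₁: ΔP = 18, V ≈ 6.3 × 18^0.616 ≈ 37.38 kt.
V₂: ΔP = 22, V ≈ 6.3 × 22^0.616 ≈ 42.29 kt.
ΔV over 6 h = 4.91 kt → 24 h equivalent = 4.91 × 24/6 ≈ 19.64 kt.
20 kt < 30 kt ⇒ not rapid intensification.

20 kt, no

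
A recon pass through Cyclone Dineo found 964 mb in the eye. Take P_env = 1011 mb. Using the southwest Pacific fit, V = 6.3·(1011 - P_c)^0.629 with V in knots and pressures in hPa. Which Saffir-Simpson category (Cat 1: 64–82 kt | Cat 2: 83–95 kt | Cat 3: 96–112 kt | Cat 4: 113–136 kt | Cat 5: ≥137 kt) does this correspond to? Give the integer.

ΔP = 1011 − 964 = 47 mb.
V ≈ 6.3 × 47^0.629 = 6.3 × 11.27 ≈ 71 kt.
71 kt falls in the Category 1 band.

1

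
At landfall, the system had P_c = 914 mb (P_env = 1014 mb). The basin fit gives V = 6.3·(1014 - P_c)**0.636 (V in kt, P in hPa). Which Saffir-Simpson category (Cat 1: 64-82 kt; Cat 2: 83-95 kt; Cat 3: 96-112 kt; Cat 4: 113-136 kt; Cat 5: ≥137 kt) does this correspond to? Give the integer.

ΔP = 1014 − 914 = 100 mb.
V ≈ 6.3 × 100^0.636 = 6.3 × 18.71 ≈ 118 kt.
118 kt falls in the Category 4 band.

4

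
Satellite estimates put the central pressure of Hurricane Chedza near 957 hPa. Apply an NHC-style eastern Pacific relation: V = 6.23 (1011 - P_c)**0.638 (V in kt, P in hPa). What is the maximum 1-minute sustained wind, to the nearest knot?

79 kt

ΔP = 1011 − 957 = 54 hPa.
54^0.638 ≈ 12.743.
V ≈ 6.23 × 12.743 ≈ 79.4 kt.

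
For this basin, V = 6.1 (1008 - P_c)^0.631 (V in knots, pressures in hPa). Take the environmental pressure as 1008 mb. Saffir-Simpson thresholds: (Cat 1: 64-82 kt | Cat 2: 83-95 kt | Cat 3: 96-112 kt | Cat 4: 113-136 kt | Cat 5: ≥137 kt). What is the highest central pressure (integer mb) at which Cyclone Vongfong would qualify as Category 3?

929 mb

Category 3 begins at V = 96 kt.
Required ΔP = (96/6.1)^(1/0.631) = 15.738^1.585 ≈ 78.87 mb.
P_c ≤ 1008 − 78.87 = 929.13, so the highest integer P_c is 929 mb.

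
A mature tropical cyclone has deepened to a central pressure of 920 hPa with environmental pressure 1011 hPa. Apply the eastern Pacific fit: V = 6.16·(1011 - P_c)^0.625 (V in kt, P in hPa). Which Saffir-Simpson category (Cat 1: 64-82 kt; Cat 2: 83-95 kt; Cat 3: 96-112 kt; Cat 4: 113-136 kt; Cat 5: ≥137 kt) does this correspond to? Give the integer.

ΔP = 1011 − 920 = 91 hPa.
V ≈ 6.16 × 91^0.625 = 6.16 × 16.76 ≈ 103 kt.
103 kt falls in the Category 3 band.

3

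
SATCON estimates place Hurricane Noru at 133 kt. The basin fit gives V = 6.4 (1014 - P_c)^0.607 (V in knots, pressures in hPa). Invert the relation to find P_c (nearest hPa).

866 hPa

ΔP = (V / 6.4)^(1/0.607) = (133/6.4)^1.647.
133/6.4 = 20.781; 20.781^1.647 ≈ 148.18 hPa.
P_c = 1014 − 148.18 = 865.82 ≈ 866 hPa.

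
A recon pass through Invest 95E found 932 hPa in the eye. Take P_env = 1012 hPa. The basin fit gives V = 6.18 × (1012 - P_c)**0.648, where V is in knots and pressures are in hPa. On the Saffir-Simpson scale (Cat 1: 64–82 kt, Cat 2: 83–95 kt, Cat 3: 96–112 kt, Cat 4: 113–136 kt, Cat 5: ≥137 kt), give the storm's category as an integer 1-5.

3

ΔP = 1012 − 932 = 80 hPa.
V ≈ 6.18 × 80^0.648 = 6.18 × 17.11 ≈ 106 kt.
106 kt falls in the Category 3 band.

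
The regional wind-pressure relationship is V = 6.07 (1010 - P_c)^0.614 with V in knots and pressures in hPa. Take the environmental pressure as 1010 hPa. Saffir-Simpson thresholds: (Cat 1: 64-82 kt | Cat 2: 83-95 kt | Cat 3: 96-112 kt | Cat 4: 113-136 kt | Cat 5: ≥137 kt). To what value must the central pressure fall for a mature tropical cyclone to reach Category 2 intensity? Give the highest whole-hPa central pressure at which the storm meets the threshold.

Category 2 begins at V = 83 kt.
Required ΔP = (83/6.07)^(1/0.614) = 13.674^1.629 ≈ 70.79 hPa.
P_c ≤ 1010 − 70.79 = 939.21, so the highest integer P_c is 939 hPa.

939 hPa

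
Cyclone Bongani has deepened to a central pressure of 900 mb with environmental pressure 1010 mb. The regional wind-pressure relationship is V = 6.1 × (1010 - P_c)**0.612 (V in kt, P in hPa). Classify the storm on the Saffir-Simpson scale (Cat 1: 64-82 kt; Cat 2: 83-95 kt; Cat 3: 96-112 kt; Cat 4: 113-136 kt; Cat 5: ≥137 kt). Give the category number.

3

ΔP = 1010 − 900 = 110 mb.
V ≈ 6.1 × 110^0.612 = 6.1 × 17.76 ≈ 108 kt.
108 kt falls in the Category 3 band.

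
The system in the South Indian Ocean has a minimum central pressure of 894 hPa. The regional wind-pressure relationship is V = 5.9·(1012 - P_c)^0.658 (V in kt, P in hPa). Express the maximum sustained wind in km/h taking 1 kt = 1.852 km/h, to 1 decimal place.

ΔP = 1012 − 894 = 118 hPa.
V ≈ 5.9 × 118^0.658 = 5.9 × 23.083 ≈ 136.192 kt.
136.192 × 1.852 ≈ 252.23 km/h → 252.2 km/h.

252.2 km/h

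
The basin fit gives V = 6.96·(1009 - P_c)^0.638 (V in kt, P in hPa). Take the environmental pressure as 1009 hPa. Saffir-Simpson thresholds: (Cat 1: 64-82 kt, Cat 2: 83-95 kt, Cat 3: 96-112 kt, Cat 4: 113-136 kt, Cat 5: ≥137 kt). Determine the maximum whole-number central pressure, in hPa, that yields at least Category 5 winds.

902 hPa

Category 5 begins at V = 137 kt.
Required ΔP = (137/6.96)^(1/0.638) = 19.684^1.567 ≈ 106.75 hPa.
P_c ≤ 1009 − 106.75 = 902.25, so the highest integer P_c is 902 hPa.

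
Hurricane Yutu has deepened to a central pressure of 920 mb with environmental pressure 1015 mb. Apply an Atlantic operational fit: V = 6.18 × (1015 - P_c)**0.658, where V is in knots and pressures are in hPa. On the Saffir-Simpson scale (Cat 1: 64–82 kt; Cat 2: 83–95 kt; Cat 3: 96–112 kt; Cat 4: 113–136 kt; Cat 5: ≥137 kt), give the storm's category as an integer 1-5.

4

ΔP = 1015 − 920 = 95 mb.
V ≈ 6.18 × 95^0.658 = 6.18 × 20.01 ≈ 124 kt.
124 kt falls in the Category 4 band.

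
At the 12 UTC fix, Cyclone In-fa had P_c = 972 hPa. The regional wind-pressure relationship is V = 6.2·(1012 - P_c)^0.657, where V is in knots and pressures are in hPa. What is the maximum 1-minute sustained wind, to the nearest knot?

ΔP = 1012 − 972 = 40 hPa.
40^0.657 ≈ 11.286.
V ≈ 6.2 × 11.286 ≈ 70.0 kt.

70 kt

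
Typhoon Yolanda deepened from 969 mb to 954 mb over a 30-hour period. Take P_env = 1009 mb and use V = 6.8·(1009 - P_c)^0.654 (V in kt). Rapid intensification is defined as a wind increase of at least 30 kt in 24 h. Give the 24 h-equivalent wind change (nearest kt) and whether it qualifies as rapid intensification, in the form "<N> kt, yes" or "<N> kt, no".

14 kt, no

V₁: ΔP = 40, V ≈ 6.8 × 40^0.654 ≈ 75.90 kt.
V₂: ΔP = 55, V ≈ 6.8 × 55^0.654 ≈ 93.48 kt.
ΔV over 30 h = 17.58 kt → 24 h equivalent = 17.58 × 24/30 ≈ 14.06 kt.
14 kt < 30 kt ⇒ not rapid intensification.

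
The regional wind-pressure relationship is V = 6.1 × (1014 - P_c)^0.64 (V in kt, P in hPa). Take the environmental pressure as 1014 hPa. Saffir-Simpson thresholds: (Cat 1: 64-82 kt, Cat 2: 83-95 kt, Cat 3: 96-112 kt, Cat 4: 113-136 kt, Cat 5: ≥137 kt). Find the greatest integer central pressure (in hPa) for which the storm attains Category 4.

Category 4 begins at V = 113 kt.
Required ΔP = (113/6.1)^(1/0.64) = 18.525^1.562 ≈ 95.69 hPa.
P_c ≤ 1014 − 95.69 = 918.31, so the highest integer P_c is 918 hPa.

918 hPa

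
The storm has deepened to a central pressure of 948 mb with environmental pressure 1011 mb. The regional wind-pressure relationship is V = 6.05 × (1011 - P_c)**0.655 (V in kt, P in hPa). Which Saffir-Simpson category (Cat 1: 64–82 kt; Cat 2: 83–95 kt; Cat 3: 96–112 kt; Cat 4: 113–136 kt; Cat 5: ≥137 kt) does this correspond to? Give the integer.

ΔP = 1011 − 948 = 63 mb.
V ≈ 6.05 × 63^0.655 = 6.05 × 15.09 ≈ 91 kt.
91 kt falls in the Category 2 band.

2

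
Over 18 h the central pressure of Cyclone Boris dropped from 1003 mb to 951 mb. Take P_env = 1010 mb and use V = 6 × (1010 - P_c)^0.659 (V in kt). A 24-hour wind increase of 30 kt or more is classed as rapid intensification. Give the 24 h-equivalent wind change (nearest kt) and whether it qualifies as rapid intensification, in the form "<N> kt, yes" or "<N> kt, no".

89 kt, yes

V₁: ΔP = 7, V ≈ 6 × 7^0.659 ≈ 21.63 kt.
V₂: ΔP = 59, V ≈ 6 × 59^0.659 ≈ 88.13 kt.
ΔV over 18 h = 66.50 kt → 24 h equivalent = 66.50 × 24/18 ≈ 88.67 kt.
89 kt ≥ 30 kt ⇒ rapid intensification.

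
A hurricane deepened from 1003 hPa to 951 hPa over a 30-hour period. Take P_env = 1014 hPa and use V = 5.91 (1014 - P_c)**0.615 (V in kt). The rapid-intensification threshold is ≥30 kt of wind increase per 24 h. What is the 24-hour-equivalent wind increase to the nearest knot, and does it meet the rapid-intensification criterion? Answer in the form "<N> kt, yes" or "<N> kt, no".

40 kt, yes

V₁: ΔP = 11, V ≈ 5.91 × 11^0.615 ≈ 25.83 kt.
V₂: ΔP = 63, V ≈ 5.91 × 63^0.615 ≈ 75.54 kt.
ΔV over 30 h = 49.71 kt → 24 h equivalent = 49.71 × 24/30 ≈ 39.77 kt.
40 kt ≥ 30 kt ⇒ rapid intensification.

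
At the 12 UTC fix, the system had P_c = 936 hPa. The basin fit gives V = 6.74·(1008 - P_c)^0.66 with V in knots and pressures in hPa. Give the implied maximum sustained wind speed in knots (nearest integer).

ΔP = 1008 − 936 = 72 hPa.
72^0.66 ≈ 16.821.
V ≈ 6.74 × 16.821 ≈ 113.4 kt.

113 kt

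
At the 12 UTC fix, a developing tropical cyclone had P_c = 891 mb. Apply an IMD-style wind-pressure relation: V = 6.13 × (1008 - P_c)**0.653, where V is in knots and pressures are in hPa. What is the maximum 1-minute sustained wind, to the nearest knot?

ΔP = 1008 − 891 = 117 mb.
117^0.653 ≈ 22.414.
V ≈ 6.13 × 22.414 ≈ 137.4 kt.

137 kt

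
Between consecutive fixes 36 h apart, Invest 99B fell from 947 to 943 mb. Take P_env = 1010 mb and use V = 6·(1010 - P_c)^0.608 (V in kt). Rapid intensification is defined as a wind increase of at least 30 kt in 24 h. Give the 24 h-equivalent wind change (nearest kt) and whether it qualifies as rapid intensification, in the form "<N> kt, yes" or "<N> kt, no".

2 kt, no

V₁: ΔP = 63, V ≈ 6 × 63^0.608 ≈ 74.50 kt.
V₂: ΔP = 67, V ≈ 6 × 67^0.608 ≈ 77.34 kt.
ΔV over 36 h = 2.84 kt → 24 h equivalent = 2.84 × 24/36 ≈ 1.89 kt.
2 kt < 30 kt ⇒ not rapid intensification.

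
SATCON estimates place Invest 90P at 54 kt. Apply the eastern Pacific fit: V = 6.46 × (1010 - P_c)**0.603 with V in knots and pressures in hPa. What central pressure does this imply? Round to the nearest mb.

976 mb

ΔP = (V / 6.46)^(1/0.603) = (54/6.46)^1.658.
54/6.46 = 8.359; 8.359^1.658 ≈ 33.83 mb.
P_c = 1010 − 33.83 = 976.17 ≈ 976 mb.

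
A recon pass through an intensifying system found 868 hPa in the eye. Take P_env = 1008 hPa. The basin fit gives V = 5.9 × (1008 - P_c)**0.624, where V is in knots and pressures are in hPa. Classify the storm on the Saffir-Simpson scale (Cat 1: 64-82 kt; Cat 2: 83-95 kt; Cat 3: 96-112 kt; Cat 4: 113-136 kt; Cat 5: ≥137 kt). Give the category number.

4

ΔP = 1008 − 868 = 140 hPa.
V ≈ 5.9 × 140^0.624 = 5.9 × 21.84 ≈ 129 kt.
129 kt falls in the Category 4 band.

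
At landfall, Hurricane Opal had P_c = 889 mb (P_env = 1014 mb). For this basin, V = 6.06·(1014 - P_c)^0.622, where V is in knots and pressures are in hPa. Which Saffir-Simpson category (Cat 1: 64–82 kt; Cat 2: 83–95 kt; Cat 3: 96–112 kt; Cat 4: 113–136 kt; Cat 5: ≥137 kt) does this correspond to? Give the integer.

ΔP = 1014 − 889 = 125 mb.
V ≈ 6.06 × 125^0.622 = 6.06 × 20.15 ≈ 122 kt.
122 kt falls in the Category 4 band.

4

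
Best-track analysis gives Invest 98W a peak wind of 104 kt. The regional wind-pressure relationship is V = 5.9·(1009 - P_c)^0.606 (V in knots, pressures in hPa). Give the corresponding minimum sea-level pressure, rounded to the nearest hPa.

ΔP = (V / 5.9)^(1/0.606) = (104/5.9)^1.650.
104/5.9 = 17.627; 17.627^1.650 ≈ 113.87 hPa.
P_c = 1009 − 113.87 = 895.13 ≈ 895 hPa.

895 hPa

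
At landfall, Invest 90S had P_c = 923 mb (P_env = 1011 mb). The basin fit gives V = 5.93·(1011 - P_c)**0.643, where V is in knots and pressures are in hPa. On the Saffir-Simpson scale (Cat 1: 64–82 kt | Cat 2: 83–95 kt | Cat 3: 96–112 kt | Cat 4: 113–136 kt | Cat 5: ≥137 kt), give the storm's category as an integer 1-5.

ΔP = 1011 − 923 = 88 mb.
V ≈ 5.93 × 88^0.643 = 5.93 × 17.80 ≈ 106 kt.
106 kt falls in the Category 3 band.

3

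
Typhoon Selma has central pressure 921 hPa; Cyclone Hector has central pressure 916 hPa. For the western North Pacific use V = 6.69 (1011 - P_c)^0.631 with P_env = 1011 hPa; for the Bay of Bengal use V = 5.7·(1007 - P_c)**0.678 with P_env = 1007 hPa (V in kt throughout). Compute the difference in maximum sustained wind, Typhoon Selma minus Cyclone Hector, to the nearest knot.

-7 kt

Typhoon Selma: ΔP = 90; V ≈ 6.69 × 90^0.631 ≈ 114.43 kt.
Cyclone Hector: ΔP = 91; V ≈ 5.7 × 91^0.678 ≈ 121.37 kt.
Difference ≈ 114.43 − 121.37 = -6.94 → -7 kt.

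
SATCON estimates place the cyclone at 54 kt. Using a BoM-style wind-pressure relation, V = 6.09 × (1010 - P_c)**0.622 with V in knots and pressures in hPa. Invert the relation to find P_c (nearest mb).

ΔP = (V / 6.09)^(1/0.622) = (54/6.09)^1.608.
54/6.09 = 8.867; 8.867^1.608 ≈ 33.40 mb.
P_c = 1010 − 33.40 = 976.60 ≈ 977 mb.

977 mb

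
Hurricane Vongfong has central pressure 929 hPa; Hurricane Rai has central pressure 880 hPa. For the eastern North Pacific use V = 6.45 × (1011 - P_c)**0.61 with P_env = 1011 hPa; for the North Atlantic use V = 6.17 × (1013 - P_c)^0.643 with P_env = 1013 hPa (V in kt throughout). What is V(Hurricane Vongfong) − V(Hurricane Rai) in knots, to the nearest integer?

Hurricane Vongfong: ΔP = 82; V ≈ 6.45 × 82^0.61 ≈ 94.84 kt.
Hurricane Rai: ΔP = 133; V ≈ 6.17 × 133^0.643 ≈ 143.19 kt.
Difference ≈ 94.84 − 143.19 = -48.35 → -48 kt.

-48 kt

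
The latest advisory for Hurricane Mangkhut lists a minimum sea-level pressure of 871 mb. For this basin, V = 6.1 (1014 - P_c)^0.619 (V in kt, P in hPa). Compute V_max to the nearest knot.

ΔP = 1014 − 871 = 143 mb.
143^0.619 ≈ 21.585.
V ≈ 6.1 × 21.585 ≈ 131.7 kt.

132 kt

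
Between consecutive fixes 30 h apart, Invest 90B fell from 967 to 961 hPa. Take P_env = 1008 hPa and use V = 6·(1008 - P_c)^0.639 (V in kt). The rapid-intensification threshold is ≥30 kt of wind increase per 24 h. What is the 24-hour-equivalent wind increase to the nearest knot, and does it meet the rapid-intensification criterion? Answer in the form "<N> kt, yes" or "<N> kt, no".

5 kt, no

V₁: ΔP = 41, V ≈ 6 × 41^0.639 ≈ 64.38 kt.
V₂: ΔP = 47, V ≈ 6 × 47^0.639 ≈ 70.25 kt.
ΔV over 30 h = 5.87 kt → 24 h equivalent = 5.87 × 24/30 ≈ 4.70 kt.
5 kt < 30 kt ⇒ not rapid intensification.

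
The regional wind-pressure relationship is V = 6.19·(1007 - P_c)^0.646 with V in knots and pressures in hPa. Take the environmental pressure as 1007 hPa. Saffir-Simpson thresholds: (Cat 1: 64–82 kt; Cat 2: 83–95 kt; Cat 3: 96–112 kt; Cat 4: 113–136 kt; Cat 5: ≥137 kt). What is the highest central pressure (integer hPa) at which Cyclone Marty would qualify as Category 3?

Category 3 begins at V = 96 kt.
Required ΔP = (96/6.19)^(1/0.646) = 15.509^1.548 ≈ 69.66 hPa.
P_c ≤ 1007 − 69.66 = 937.34, so the highest integer P_c is 937 hPa.

937 hPa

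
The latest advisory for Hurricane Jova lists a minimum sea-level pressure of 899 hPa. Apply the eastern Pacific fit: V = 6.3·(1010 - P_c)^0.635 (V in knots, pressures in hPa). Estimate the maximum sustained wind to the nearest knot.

125 kt

ΔP = 1010 − 899 = 111 hPa.
111^0.635 ≈ 19.897.
V ≈ 6.3 × 19.897 ≈ 125.3 kt.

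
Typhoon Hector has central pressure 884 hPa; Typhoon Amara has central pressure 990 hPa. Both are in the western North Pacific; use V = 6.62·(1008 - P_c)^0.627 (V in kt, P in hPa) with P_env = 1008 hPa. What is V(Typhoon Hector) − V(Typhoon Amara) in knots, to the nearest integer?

95 kt

Typhoon Hector: ΔP = 124; V ≈ 6.62 × 124^0.627 ≈ 135.97 kt.
Typhoon Amara: ΔP = 18; V ≈ 6.62 × 18^0.627 ≈ 40.54 kt.
Difference ≈ 135.97 − 40.54 = 95.43 → 95 kt.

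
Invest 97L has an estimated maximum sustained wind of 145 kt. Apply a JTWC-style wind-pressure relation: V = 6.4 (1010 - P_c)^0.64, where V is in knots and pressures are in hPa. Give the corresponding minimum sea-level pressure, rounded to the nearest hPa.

ΔP = (V / 6.4)^(1/0.64) = (145/6.4)^1.562.
145/6.4 = 22.656; 22.656^1.562 ≈ 131.06 hPa.
P_c = 1010 − 131.06 = 878.94 ≈ 879 hPa.

879 hPa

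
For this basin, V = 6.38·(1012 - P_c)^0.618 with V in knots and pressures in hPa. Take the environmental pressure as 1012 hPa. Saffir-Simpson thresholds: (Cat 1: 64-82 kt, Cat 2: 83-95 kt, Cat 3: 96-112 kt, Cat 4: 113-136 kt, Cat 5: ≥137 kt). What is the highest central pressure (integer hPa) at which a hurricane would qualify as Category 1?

Category 1 begins at V = 64 kt.
Required ΔP = (64/6.38)^(1/0.618) = 10.031^1.618 ≈ 41.72 hPa.
P_c ≤ 1012 − 41.72 = 970.28, so the highest integer P_c is 970 hPa.

970 hPa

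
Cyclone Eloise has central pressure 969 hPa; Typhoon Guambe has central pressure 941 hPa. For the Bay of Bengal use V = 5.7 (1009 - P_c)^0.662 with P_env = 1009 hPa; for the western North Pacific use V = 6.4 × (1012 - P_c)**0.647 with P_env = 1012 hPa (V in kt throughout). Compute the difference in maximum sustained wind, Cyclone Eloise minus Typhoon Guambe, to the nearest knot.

-35 kt

Cyclone Eloise: ΔP = 40; V ≈ 5.7 × 40^0.662 ≈ 65.53 kt.
Typhoon Guambe: ΔP = 71; V ≈ 6.4 × 71^0.647 ≈ 100.91 kt.
Difference ≈ 65.53 − 100.91 = -35.38 → -35 kt.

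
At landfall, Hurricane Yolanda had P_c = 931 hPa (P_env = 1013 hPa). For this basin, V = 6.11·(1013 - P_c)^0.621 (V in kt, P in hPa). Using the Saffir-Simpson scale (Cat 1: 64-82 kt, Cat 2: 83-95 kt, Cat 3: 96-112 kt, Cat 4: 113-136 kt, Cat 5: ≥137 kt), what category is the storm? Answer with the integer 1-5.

2

ΔP = 1013 − 931 = 82 hPa.
V ≈ 6.11 × 82^0.621 = 6.11 × 15.43 ≈ 94 kt.
94 kt falls in the Category 2 band.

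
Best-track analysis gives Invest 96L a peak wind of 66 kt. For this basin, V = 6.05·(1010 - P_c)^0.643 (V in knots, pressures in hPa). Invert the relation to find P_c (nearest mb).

ΔP = (V / 6.05)^(1/0.643) = (66/6.05)^1.555.
66/6.05 = 10.909; 10.909^1.555 ≈ 41.11 mb.
P_c = 1010 − 41.11 = 968.89 ≈ 969 mb.

969 mb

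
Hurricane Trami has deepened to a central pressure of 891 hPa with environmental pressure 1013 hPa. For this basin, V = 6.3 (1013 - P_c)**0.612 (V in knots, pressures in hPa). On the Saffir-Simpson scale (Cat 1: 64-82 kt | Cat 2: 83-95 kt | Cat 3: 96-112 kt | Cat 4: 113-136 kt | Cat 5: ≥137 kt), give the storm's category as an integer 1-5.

ΔP = 1013 − 891 = 122 hPa.
V ≈ 6.3 × 122^0.612 = 6.3 × 18.92 ≈ 119 kt.
119 kt falls in the Category 4 band.

4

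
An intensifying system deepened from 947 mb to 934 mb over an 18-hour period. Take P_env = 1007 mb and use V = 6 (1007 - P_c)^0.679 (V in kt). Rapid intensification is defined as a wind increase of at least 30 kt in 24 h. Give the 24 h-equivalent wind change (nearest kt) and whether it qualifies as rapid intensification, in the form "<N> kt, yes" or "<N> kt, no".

V₁: ΔP = 60, V ≈ 6 × 60^0.679 ≈ 96.72 kt.
V₂: ΔP = 73, V ≈ 6 × 73^0.679 ≈ 110.50 kt.
ΔV over 18 h = 13.78 kt → 24 h equivalent = 13.78 × 24/18 ≈ 18.37 kt.
18 kt < 30 kt ⇒ not rapid intensification.

18 kt, no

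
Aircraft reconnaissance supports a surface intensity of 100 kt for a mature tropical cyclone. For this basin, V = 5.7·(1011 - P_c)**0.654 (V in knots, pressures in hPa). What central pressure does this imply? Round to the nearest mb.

931 mb

ΔP = (V / 5.7)^(1/0.654) = (100/5.7)^1.529.
100/5.7 = 17.544; 17.544^1.529 ≈ 79.86 mb.
P_c = 1011 − 79.86 = 931.14 ≈ 931 mb.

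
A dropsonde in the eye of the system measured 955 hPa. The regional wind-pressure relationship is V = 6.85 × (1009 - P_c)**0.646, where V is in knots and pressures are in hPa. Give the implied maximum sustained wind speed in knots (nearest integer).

90 kt

ΔP = 1009 − 955 = 54 hPa.
54^0.646 ≈ 13.156.
V ≈ 6.85 × 13.156 ≈ 90.1 kt.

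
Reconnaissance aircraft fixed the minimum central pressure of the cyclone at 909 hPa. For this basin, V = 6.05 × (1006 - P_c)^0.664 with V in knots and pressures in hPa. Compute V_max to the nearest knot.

ΔP = 1006 − 909 = 97 hPa.
97^0.664 ≈ 20.855.
V ≈ 6.05 × 20.855 ≈ 126.2 kt.

126 kt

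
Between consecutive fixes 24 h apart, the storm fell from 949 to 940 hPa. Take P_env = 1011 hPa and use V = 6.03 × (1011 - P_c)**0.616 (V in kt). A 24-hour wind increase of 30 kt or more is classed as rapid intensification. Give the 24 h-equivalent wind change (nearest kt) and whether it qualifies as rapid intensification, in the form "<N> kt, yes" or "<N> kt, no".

7 kt, no

V₁: ΔP = 62, V ≈ 6.03 × 62^0.616 ≈ 76.64 kt.
V₂: ΔP = 71, V ≈ 6.03 × 71^0.616 ≈ 83.31 kt.
ΔV over 24 h = 6.67 kt → 24 h equivalent = 6.67 × 24/24 ≈ 6.67 kt.
7 kt < 30 kt ⇒ not rapid intensification.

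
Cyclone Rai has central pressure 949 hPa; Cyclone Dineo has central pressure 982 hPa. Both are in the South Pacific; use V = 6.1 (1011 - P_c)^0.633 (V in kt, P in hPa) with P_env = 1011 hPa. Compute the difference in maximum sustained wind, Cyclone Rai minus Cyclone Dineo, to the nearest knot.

32 kt

Cyclone Rai: ΔP = 62; V ≈ 6.1 × 62^0.633 ≈ 83.16 kt.
Cyclone Dineo: ΔP = 29; V ≈ 6.1 × 29^0.633 ≈ 51.41 kt.
Difference ≈ 83.16 − 51.41 = 31.75 → 32 kt.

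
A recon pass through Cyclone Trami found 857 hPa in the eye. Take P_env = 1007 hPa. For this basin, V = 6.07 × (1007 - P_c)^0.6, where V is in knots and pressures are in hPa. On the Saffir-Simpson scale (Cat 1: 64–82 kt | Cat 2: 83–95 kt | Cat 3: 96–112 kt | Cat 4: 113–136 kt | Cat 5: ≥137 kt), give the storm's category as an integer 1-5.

4

ΔP = 1007 − 857 = 150 hPa.
V ≈ 6.07 × 150^0.6 = 6.07 × 20.21 ≈ 123 kt.
123 kt falls in the Category 4 band.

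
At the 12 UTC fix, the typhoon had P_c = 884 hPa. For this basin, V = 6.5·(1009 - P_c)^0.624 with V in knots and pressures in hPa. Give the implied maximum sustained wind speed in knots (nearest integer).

132 kt

ΔP = 1009 − 884 = 125 hPa.
125^0.624 ≈ 20.346.
V ≈ 6.5 × 20.346 ≈ 132.2 kt.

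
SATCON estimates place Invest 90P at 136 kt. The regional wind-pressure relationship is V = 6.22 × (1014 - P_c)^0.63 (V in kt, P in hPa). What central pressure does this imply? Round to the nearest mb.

ΔP = (V / 6.22)^(1/0.63) = (136/6.22)^1.587.
136/6.22 = 21.865; 21.865^1.587 ≈ 133.84 mb.
P_c = 1014 − 133.84 = 880.16 ≈ 880 mb.

880 mb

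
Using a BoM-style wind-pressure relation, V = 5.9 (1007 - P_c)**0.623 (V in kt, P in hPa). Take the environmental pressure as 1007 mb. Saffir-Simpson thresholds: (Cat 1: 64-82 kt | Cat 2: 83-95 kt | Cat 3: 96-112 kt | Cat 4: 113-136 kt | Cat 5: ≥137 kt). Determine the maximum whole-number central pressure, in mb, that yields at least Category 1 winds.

961 mb

Category 1 begins at V = 64 kt.
Required ΔP = (64/5.9)^(1/0.623) = 10.847^1.605 ≈ 45.90 mb.
P_c ≤ 1007 − 45.90 = 961.10, so the highest integer P_c is 961 mb.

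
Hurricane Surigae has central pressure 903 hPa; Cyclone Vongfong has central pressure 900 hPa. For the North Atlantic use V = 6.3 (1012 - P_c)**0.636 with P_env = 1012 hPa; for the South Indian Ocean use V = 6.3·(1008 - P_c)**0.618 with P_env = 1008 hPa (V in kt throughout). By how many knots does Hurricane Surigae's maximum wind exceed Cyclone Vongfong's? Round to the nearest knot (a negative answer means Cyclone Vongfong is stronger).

11 kt

Hurricane Surigae: ΔP = 109; V ≈ 6.3 × 109^0.636 ≈ 124.49 kt.
Cyclone Vongfong: ΔP = 108; V ≈ 6.3 × 108^0.618 ≈ 113.76 kt.
Difference ≈ 124.49 − 113.76 = 10.73 → 11 kt.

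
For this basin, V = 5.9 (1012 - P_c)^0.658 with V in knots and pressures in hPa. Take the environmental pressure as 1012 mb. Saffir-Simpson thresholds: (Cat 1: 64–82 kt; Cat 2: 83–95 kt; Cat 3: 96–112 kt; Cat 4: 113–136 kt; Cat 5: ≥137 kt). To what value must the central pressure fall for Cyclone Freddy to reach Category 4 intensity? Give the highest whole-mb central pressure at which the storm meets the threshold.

923 mb

Category 4 begins at V = 113 kt.
Required ΔP = (113/5.9)^(1/0.658) = 19.153^1.520 ≈ 88.85 mb.
P_c ≤ 1012 − 88.85 = 923.15, so the highest integer P_c is 923 mb.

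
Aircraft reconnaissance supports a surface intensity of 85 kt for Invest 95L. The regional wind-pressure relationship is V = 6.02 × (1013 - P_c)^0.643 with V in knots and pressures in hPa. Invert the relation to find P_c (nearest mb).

952 mb

ΔP = (V / 6.02)^(1/0.643) = (85/6.02)^1.555.
85/6.02 = 14.120; 14.120^1.555 ≈ 61.41 mb.
P_c = 1013 − 61.41 = 951.59 ≈ 952 mb.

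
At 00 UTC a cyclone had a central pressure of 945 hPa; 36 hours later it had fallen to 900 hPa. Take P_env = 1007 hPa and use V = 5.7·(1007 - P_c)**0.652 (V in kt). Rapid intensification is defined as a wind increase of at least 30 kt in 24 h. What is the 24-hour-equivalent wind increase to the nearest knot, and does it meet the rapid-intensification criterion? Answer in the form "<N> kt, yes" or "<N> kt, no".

V₁: ΔP = 62, V ≈ 5.7 × 62^0.652 ≈ 84.05 kt.
V₂: ΔP = 107, V ≈ 5.7 × 107^0.652 ≈ 119.96 kt.
ΔV over 36 h = 35.91 kt → 24 h equivalent = 35.91 × 24/36 ≈ 23.94 kt.
24 kt < 30 kt ⇒ not rapid intensification.

24 kt, no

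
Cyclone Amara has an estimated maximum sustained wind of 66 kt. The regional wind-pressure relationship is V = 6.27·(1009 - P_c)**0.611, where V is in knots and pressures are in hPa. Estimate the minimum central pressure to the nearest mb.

ΔP = (V / 6.27)^(1/0.611) = (66/6.27)^1.637.
66/6.27 = 10.526; 10.526^1.637 ≈ 47.11 mb.
P_c = 1009 − 47.11 = 961.89 ≈ 962 mb.

962 mb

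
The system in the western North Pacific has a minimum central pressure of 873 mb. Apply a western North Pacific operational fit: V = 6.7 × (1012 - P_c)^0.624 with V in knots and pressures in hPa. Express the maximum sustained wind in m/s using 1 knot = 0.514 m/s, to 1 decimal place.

74.9 m/s

ΔP = 1012 − 873 = 139 mb.
V ≈ 6.7 × 139^0.624 = 6.7 × 21.739 ≈ 145.652 kt.
145.652 × 0.514 ≈ 74.87 m/s → 74.9 m/s.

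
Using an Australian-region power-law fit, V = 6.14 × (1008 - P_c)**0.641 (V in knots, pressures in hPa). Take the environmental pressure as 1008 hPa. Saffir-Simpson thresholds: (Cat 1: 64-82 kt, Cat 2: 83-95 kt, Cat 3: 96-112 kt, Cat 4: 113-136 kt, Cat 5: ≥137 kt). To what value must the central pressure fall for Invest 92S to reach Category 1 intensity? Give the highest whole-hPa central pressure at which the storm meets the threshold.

969 hPa

Category 1 begins at V = 64 kt.
Required ΔP = (64/6.14)^(1/0.641) = 10.423^1.560 ≈ 38.74 hPa.
P_c ≤ 1008 − 38.74 = 969.26, so the highest integer P_c is 969 hPa.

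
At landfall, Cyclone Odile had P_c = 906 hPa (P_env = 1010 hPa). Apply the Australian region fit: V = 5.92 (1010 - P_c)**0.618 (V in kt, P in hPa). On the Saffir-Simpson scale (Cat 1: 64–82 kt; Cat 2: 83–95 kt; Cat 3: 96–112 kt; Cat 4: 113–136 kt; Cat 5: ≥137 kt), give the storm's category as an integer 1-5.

ΔP = 1010 − 906 = 104 hPa.
V ≈ 5.92 × 104^0.618 = 5.92 × 17.64 ≈ 104 kt.
104 kt falls in the Category 3 band.

3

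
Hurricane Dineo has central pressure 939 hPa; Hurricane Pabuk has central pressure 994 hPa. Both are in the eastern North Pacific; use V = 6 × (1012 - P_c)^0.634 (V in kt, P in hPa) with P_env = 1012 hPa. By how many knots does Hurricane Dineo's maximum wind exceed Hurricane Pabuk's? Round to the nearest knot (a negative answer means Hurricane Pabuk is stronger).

Hurricane Dineo: ΔP = 73; V ≈ 6 × 73^0.634 ≈ 91.10 kt.
Hurricane Pabuk: ΔP = 18; V ≈ 6 × 18^0.634 ≈ 37.50 kt.
Difference ≈ 91.10 − 37.50 = 53.60 → 54 kt.

54 kt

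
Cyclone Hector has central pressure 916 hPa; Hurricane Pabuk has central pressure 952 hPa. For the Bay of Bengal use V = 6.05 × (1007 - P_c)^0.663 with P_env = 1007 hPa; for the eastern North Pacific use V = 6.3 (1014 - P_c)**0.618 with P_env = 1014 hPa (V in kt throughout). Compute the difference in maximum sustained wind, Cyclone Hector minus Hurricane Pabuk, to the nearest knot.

40 kt

Cyclone Hector: ΔP = 91; V ≈ 6.05 × 91^0.663 ≈ 120.39 kt.
Hurricane Pabuk: ΔP = 62; V ≈ 6.3 × 62^0.618 ≈ 80.73 kt.
Difference ≈ 120.39 − 80.73 = 39.66 → 40 kt.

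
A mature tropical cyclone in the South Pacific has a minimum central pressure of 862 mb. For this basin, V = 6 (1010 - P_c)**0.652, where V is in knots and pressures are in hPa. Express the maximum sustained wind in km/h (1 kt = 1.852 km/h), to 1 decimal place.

288.9 km/h

ΔP = 1010 − 862 = 148 mb.
V ≈ 6 × 148^0.652 = 6 × 26.002 ≈ 156.013 kt.
156.013 × 1.852 ≈ 288.94 km/h → 288.9 km/h.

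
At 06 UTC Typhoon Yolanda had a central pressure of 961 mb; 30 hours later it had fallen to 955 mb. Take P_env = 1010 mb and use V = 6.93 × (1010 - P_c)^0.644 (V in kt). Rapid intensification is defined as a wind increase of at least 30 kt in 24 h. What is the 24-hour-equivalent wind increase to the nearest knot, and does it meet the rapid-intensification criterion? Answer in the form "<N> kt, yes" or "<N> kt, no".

V₁: ΔP = 49, V ≈ 6.93 × 49^0.644 ≈ 84.96 kt.
V₂: ΔP = 55, V ≈ 6.93 × 55^0.644 ≈ 91.52 kt.
ΔV over 30 h = 6.56 kt → 24 h equivalent = 6.56 × 24/30 ≈ 5.25 kt.
5 kt < 30 kt ⇒ not rapid intensification.

5 kt, no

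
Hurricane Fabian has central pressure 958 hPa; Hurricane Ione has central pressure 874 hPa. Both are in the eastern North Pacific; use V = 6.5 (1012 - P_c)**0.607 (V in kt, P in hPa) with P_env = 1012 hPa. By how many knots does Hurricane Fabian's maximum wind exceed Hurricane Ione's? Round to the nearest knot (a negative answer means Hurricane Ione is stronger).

-56 kt

Hurricane Fabian: ΔP = 54; V ≈ 6.5 × 54^0.607 ≈ 73.19 kt.
Hurricane Ione: ΔP = 138; V ≈ 6.5 × 138^0.607 ≈ 129.37 kt.
Difference ≈ 73.19 − 129.37 = -56.18 → -56 kt.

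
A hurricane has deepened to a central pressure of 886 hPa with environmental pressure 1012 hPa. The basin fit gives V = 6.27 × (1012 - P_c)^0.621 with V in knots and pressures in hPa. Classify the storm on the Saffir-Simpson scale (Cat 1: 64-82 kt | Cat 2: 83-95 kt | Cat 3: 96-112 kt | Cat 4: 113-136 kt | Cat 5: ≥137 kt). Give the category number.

ΔP = 1012 − 886 = 126 hPa.
V ≈ 6.27 × 126^0.621 = 6.27 × 20.15 ≈ 126 kt.
126 kt falls in the Category 4 band.

4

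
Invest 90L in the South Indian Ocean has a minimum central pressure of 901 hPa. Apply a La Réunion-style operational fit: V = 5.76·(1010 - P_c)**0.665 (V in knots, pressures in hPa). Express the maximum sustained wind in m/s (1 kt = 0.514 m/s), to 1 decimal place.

67.0 m/s

ΔP = 1010 − 901 = 109 hPa.
V ≈ 5.76 × 109^0.665 = 5.76 × 22.641 ≈ 130.410 kt.
130.410 × 0.514 ≈ 67.03 m/s → 67.0 m/s.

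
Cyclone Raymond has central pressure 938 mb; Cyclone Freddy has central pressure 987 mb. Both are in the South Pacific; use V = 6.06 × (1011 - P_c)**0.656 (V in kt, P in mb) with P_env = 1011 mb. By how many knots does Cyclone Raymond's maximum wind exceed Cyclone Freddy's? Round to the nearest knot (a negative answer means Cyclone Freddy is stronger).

52 kt

Cyclone Raymond: ΔP = 73; V ≈ 6.06 × 73^0.656 ≈ 101.11 kt.
Cyclone Freddy: ΔP = 24; V ≈ 6.06 × 24^0.656 ≈ 48.74 kt.
Difference ≈ 101.11 − 48.74 = 52.37 → 52 kt.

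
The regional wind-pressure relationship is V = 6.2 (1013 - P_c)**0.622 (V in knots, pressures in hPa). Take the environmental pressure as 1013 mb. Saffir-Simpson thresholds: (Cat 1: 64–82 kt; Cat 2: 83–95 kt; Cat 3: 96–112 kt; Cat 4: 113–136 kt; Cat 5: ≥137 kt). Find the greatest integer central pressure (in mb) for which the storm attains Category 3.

931 mb

Category 3 begins at V = 96 kt.
Required ΔP = (96/6.2)^(1/0.622) = 15.484^1.608 ≈ 81.84 mb.
P_c ≤ 1013 − 81.84 = 931.16, so the highest integer P_c is 931 mb.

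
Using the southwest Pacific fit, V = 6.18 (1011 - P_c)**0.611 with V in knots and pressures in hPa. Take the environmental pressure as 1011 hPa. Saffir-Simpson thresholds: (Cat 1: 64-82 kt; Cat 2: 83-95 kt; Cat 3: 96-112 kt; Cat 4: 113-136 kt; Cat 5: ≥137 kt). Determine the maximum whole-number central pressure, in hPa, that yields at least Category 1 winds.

965 hPa

Category 1 begins at V = 64 kt.
Required ΔP = (64/6.18)^(1/0.611) = 10.356^1.637 ≈ 45.87 hPa.
P_c ≤ 1011 − 45.87 = 965.13, so the highest integer P_c is 965 hPa.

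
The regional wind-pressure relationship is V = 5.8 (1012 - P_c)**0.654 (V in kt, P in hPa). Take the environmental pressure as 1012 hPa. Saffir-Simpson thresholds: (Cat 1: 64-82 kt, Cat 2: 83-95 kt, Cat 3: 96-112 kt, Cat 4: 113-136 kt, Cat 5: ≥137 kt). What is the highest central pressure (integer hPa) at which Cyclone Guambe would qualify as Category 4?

Category 4 begins at V = 113 kt.
Required ΔP = (113/5.8)^(1/0.654) = 19.483^1.529 ≈ 93.74 hPa.
P_c ≤ 1012 − 93.74 = 918.26, so the highest integer P_c is 918 hPa.

918 hPa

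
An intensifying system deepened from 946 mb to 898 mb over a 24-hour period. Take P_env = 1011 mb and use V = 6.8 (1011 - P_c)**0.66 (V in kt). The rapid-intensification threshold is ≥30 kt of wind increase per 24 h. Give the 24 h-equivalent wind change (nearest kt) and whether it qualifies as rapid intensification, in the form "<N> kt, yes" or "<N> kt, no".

V₁: ΔP = 65, V ≈ 6.8 × 65^0.66 ≈ 106.91 kt.
V₂: ΔP = 113, V ≈ 6.8 × 113^0.66 ≈ 154.01 kt.
ΔV over 24 h = 47.10 kt → 24 h equivalent = 47.10 × 24/24 ≈ 47.10 kt.
47 kt ≥ 30 kt ⇒ rapid intensification.

47 kt, yes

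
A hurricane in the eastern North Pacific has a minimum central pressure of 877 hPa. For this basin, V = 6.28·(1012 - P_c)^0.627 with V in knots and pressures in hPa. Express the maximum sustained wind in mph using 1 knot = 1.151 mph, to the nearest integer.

ΔP = 1012 − 877 = 135 hPa.
V ≈ 6.28 × 135^0.627 = 6.28 × 21.663 ≈ 136.044 kt.
136.044 × 1.151 ≈ 156.59 mph → 157 mph.

157 mph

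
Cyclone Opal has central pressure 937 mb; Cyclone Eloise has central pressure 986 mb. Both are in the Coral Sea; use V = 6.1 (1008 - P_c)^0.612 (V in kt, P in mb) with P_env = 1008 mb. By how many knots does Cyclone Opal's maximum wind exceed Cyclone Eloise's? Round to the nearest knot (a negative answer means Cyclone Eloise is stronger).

Cyclone Opal: ΔP = 71; V ≈ 6.1 × 71^0.612 ≈ 82.85 kt.
Cyclone Eloise: ΔP = 22; V ≈ 6.1 × 22^0.612 ≈ 40.45 kt.
Difference ≈ 82.85 − 40.45 = 42.40 → 42 kt.

42 kt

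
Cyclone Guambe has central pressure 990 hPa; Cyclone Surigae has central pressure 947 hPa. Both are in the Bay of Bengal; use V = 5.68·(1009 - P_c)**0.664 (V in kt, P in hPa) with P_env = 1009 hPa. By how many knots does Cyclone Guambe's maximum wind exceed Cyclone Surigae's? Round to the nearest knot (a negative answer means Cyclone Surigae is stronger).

-48 kt

Cyclone Guambe: ΔP = 19; V ≈ 5.68 × 19^0.664 ≈ 40.13 kt.
Cyclone Surigae: ΔP = 62; V ≈ 5.68 × 62^0.664 ≈ 88.00 kt.
Difference ≈ 40.13 − 88.00 = -47.87 → -48 kt.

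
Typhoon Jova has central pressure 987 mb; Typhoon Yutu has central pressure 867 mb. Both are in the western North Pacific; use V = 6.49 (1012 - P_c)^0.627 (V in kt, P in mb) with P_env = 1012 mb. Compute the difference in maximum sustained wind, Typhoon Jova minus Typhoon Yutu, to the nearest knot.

Typhoon Jova: ΔP = 25; V ≈ 6.49 × 25^0.627 ≈ 48.84 kt.
Typhoon Yutu: ΔP = 145; V ≈ 6.49 × 145^0.627 ≈ 147.04 kt.
Difference ≈ 48.84 − 147.04 = -98.20 → -98 kt.

-98 kt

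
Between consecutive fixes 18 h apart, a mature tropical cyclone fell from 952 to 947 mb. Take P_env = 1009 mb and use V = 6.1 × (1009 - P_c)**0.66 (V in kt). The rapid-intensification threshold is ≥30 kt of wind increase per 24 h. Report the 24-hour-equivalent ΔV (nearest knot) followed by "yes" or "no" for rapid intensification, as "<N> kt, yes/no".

7 kt, no

V₁: ΔP = 57, V ≈ 6.1 × 57^0.66 ≈ 87.94 kt.
V₂: ΔP = 62, V ≈ 6.1 × 62^0.66 ≈ 92.96 kt.
ΔV over 18 h = 5.02 kt → 24 h equivalent = 5.02 × 24/18 ≈ 6.69 kt.
7 kt < 30 kt ⇒ not rapid intensification.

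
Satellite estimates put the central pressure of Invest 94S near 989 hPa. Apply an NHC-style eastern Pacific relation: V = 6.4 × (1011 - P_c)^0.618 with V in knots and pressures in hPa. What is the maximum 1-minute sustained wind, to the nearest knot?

ΔP = 1011 − 989 = 22 hPa.
22^0.618 ≈ 6.755.
V ≈ 6.4 × 6.755 ≈ 43.2 kt.

43 kt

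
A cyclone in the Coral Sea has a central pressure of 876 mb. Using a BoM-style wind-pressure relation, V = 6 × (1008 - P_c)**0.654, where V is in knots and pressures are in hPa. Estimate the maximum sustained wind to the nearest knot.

ΔP = 1008 − 876 = 132 mb.
132^0.654 ≈ 24.370.
V ≈ 6 × 24.370 ≈ 146.2 kt.

146 kt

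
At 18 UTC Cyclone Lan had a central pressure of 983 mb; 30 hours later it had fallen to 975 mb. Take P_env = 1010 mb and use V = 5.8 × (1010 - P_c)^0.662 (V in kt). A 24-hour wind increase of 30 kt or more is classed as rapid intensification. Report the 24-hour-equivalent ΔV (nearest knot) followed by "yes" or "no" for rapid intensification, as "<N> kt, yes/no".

8 kt, no

V₁: ΔP = 27, V ≈ 5.8 × 27^0.662 ≈ 51.40 kt.
V₂: ΔP = 35, V ≈ 5.8 × 35^0.662 ≈ 61.04 kt.
ΔV over 30 h = 9.64 kt → 24 h equivalent = 9.64 × 24/30 ≈ 7.71 kt.
8 kt < 30 kt ⇒ not rapid intensification.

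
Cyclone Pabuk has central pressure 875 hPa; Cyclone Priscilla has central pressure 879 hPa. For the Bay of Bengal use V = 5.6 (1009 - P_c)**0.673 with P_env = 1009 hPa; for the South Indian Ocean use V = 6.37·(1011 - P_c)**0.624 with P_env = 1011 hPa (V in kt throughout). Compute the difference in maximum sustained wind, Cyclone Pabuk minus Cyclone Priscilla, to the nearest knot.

Cyclone Pabuk: ΔP = 134; V ≈ 5.6 × 134^0.673 ≈ 151.26 kt.
Cyclone Priscilla: ΔP = 132; V ≈ 6.37 × 132^0.624 ≈ 134.08 kt.
Difference ≈ 151.26 − 134.08 = 17.18 → 17 kt.

17 kt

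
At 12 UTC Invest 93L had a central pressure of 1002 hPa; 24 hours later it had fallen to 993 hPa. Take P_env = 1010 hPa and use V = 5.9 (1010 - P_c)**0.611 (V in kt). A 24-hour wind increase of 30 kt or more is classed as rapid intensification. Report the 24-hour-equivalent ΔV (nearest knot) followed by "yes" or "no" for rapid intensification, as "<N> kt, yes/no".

12 kt, no

V₁: ΔP = 8, V ≈ 5.9 × 8^0.611 ≈ 21.02 kt.
V₂: ΔP = 17, V ≈ 5.9 × 17^0.611 ≈ 33.32 kt.
ΔV over 24 h = 12.30 kt → 24 h equivalent = 12.30 × 24/24 ≈ 12.30 kt.
12 kt < 30 kt ⇒ not rapid intensification.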